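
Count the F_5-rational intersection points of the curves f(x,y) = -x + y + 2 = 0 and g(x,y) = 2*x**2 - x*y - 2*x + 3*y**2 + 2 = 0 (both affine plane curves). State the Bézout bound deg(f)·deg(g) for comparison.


Common zeros: {(4, 2)}; count = 1; Bézout bound = 2.

deg(f) = 1, deg(g) = 2, so Bézout bound = 2.
Scan x ∈ F_5. For each x, list the y ∈ F_5 with f(x, y) ≡ 0 and those with g(x, y) ≡ 0 (mod 5); the common zeros in that column are the intersection.
  x = 0: f ≡ 0 at y ∈ {3}; g ≡ 0 at y ∈ {1, 4}; common: ∅.
  x = 1: f ≡ 0 at y ∈ {4}; g ≡ 0 at y ∈ ∅; common: ∅.
  x = 2: f ≡ 0 at y ∈ {0}; g ≡ 0 at y ∈ ∅; common: ∅.
  x = 3: f ≡ 0 at y ∈ {1}; g ≡ 0 at y ∈ {2, 4}; common: ∅.
  x = 4: f ≡ 0 at y ∈ {2}; g ≡ 0 at y ∈ {1, 2}; common: {2}.
Collecting: common zeros = {(4, 2)}, so the count is 1.
Comparison with the Bézout bound: 1 ≤ 2 = deg(f)·deg(g), as expected for curves with no common component (the affine F_5-count falls short of the bound because intersections may lie at infinity, over extension fields, or carry multiplicity).


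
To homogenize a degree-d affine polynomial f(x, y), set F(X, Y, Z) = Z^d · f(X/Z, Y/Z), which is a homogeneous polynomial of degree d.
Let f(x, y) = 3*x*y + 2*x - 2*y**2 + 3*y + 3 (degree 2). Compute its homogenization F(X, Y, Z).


F(X, Y, Z) = 3*X*Y + 2*X*Z - 2*Y**2 + 3*Y*Z + 3*Z**2

deg(f) = 2.
Substitute x = X/Z, y = Y/Z into f, then multiply by Z^2.
  monomial 3·x^1·y^1 ↦ 3·X^1·Y^1·Z^0.
  monomial 2·x^1·y^0 ↦ 2·X^1·Y^0·Z^1.
  monomial -2·x^0·y^2 ↦ -2·X^0·Y^2·Z^0.
  monomial 3·x^0·y^1 ↦ 3·X^0·Y^1·Z^1.
  monomial 3·x^0·y^0 ↦ 3·X^0·Y^0·Z^2.
Collecting: F(X, Y, Z) = 3*X*Y + 2*X*Z - 2*Y**2 + 3*Y*Z + 3*Z**2.


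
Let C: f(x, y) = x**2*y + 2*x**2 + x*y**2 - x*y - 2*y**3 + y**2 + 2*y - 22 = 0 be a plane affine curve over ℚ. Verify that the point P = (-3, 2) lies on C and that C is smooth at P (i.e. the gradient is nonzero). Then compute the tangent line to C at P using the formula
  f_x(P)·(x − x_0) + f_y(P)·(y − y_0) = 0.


Tangent line at P: -22*x - 18*y - 30 = 0.

Step 1: f(-3, 2) = 0, so P lies on C.
Step 2: partial derivatives
  f_x(x, y) = 2*x*y + 4*x + y**2 - y, f_y(x, y) = x**2 + 2*x*y - x - 6*y**2 + 2*y + 2.
  f_x(P) = -22, f_y(P) = -18 (gradient nonzero, so P is smooth).
Step 3: tangent line at P: -22·(x − -3) + -18·(y − 2) = 0.
Expanding: -22*x - 18*y - 30 = 0.


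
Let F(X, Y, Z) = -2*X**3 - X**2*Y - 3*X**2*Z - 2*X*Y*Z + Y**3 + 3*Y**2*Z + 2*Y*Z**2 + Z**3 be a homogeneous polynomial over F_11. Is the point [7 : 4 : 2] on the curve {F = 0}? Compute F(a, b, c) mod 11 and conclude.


F(7,4,2) ≡ 1 (mod 11); P is NOT on the curve.

Evaluate F(7, 4, 2) term-by-term (mod 11).
  -2*X**3 ↦ -2·343·1·1 = -686
  -X**2*Y ↦ -1·49·4·1 = -196
  -3*X**2*Z ↦ -3·49·1·2 = -294
  -2*X*Y*Z ↦ -2·7·4·2 = -112
  Y**3 ↦ 1·1·64·1 = 64
  3*Y**2*Z ↦ 3·1·16·2 = 96
  2*Y*Z**2 ↦ 2·1·4·4 = 32
  Z**3 ↦ 1·1·1·8 = 8
Sum: F(7, 4, 2) = (-686) + (-196) + (-294) + (-112) + (64) + (96) + (32) + (8) = -1088.
Reducing mod 11: -1088 ≡ 1 (mod 11).
Since F(a, b, c) ≡ 1 ≠ 0 (mod 11), P does NOT lie on the curve.


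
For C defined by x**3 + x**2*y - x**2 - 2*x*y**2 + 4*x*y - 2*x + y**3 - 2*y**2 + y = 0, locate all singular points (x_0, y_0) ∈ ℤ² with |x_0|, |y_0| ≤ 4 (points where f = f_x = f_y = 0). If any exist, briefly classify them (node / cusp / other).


Singular points: {(0, 1)}; classification: cusp.

Compute partial derivatives:
  f_x = 3*x**2 + 2*x*y - 2*x - 2*y**2 + 4*y - 2.
  f_y = x**2 - 4*x*y + 4*x + 3*y**2 - 4*y + 1.
Scan x_0 ∈ {−4, ..., 4}. For each x_0, f_y(x_0, y) is a polynomial in y; find its integer roots y ∈ {−4, ..., 4}, then test f_x and f at those candidates.
  x = -4: f_y(-4, y) = 3*y**2 + 12*y + 1; no integer root y with |y| ≤ 4.
  x = -3: f_y(-3, y) = 3*y**2 + 8*y - 2; no integer root y with |y| ≤ 4.
  x = -2: f_y(-2, y) = 3*y**2 + 4*y - 3; no integer root y with |y| ≤ 4.
  x = -1: f_y(-1, y) = 3*y**2 - 2; no integer root y with |y| ≤ 4.
  x = 0: f_y(0, y) = 3*y**2 - 4*y + 1; vanishes at y ∈ {1}. (0, 1): f_x = 0, f = 0 — SINGULAR.
  x = 1: f_y(1, y) = 3*y**2 - 8*y + 6; no integer root y with |y| ≤ 4.
  x = 2: f_y(2, y) = 3*y**2 - 12*y + 13; no integer root y with |y| ≤ 4.
  x = 3: f_y(3, y) = 3*y**2 - 16*y + 22; no integer root y with |y| ≤ 4.
  x = 4: f_y(4, y) = 3*y**2 - 20*y + 33; vanishes at y ∈ {3}. (4, 3): f_x = 56 ≠ 0.
Only singular point on the grid: (0, 1).
Classify: substitute x = 0 + u, y = 1 + v and expand: f = u**3 + u**2*v - 2*u*v**2 + v**3 + v**2.
No constant or linear terms (consistent with a singular point). Quadratic part: v**2. Cubic part: u**3 + u**2*v - 2*u*v**2 + v**3.
The quadratic part v**2 is a perfect square, so there is a single (double) tangent line v = 0, i.e. y = 1. Restricting the cubic part to that line (v = 0) leaves u**3 ≠ 0, so f is not divisible by v and the branch is v² ≈ -u**3 to lowest order — this is a cusp.
Classification: cusp.


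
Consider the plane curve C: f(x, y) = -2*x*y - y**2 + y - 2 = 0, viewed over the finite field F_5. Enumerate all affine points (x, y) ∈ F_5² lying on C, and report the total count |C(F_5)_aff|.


Affine F_5-points: {(2, 3), (2, 4), (4, 1), (4, 2)}; count = 4.

For each of the 25 pairs (x, y) ∈ F_5², evaluate f(x, y) mod 5. Record the zeros.
  x = 0: [0↦3, 1↦3, 2↦1, 3↦2, 4↦1]  zeros at y ∈ ∅
  x = 1: [0↦3, 1↦1, 2↦2, 3↦1, 4↦3]  zeros at y ∈ ∅
  x = 2: [0↦3, 1↦4, 2↦3, 3↦0, 4↦0]  zeros at y ∈ {3, 4}
  x = 3: [0↦3, 1↦2, 2↦4, 3↦4, 4↦2]  zeros at y ∈ ∅
  x = 4: [0↦3, 1↦0, 2↦0, 3↦3, 4↦4]  zeros at y ∈ {1, 2}
Collecting zeros: affine points = {(2, 3), (2, 4), (4, 1), (4, 2)}.
Total count |C(F_5)_aff| = 4.


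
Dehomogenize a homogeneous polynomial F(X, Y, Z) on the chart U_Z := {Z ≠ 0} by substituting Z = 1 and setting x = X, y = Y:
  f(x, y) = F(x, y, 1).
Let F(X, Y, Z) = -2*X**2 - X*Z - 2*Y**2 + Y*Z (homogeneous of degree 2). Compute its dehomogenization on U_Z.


f(x, y) = -2*x**2 - x - 2*y**2 + y

On U_Z we set Z = 1. Each monomial c·X^i·Y^j·Z^k in F becomes c·x^i·y^j·1^k = c·x^i·y^j.
Substituting Z = 1: F(X, Y, 1) = -2*x**2 - x - 2*y**2 + y.
Note: deg(f) ≤ deg(F) = 2; strict inequality happens when F is divisible by Z (lost terms).


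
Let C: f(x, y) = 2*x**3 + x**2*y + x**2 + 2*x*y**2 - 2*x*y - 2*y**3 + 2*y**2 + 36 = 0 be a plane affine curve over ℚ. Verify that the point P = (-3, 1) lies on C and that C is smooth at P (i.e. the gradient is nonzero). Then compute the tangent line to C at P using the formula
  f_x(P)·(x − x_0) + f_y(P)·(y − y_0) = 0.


Tangent line at P: 42*x + y + 125 = 0.

Step 1: f(-3, 1) = 0, so P lies on C.
Step 2: partial derivatives
  f_x(x, y) = 6*x**2 + 2*x*y + 2*x + 2*y**2 - 2*y, f_y(x, y) = x**2 + 4*x*y - 2*x - 6*y**2 + 4*y.
  f_x(P) = 42, f_y(P) = 1 (gradient nonzero, so P is smooth).
Step 3: tangent line at P: 42·(x − -3) + 1·(y − 1) = 0.
Expanding: 42*x + y + 125 = 0.


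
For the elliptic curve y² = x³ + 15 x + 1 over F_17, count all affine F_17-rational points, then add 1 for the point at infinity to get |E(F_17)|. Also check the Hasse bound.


Affine points = {(0, 1), (0, 16), (1, 0), (6, 1), (6, 16), (8, 2), (8, 15), (9, 7), (9, 10), (11, 1), (11, 16), (13, 8), (13, 9), (16, 6), (16, 11)}; affine count = 15; |E(F_17)| = 16.

Discriminant check: Δ ∝ 4a³ + 27b² = 4·15³ + 27·1² = 4·3375 + 27·1 ≡ 12 (mod 17). Nonzero ⇒ E is nonsingular.
For each x ∈ F_17, compute rhs = x³ + 15·x + 1 mod 17, then count y ∈ F_17 with y² ≡ rhs.
  x = 0: rhs = 1, matching y values: 1, 16 (2 points).
  x = 1: rhs = 0, matching y values: 0 (1 points).
  x = 2: rhs = 5, matching y values: none (0 points).
  x = 3: rhs = 5, matching y values: none (0 points).
  x = 4: rhs = 6, matching y values: none (0 points).
  x = 5: rhs = 14, matching y values: none (0 points).
  x = 6: rhs = 1, matching y values: 1, 16 (2 points).
  x = 7: rhs = 7, matching y values: none (0 points).
  x = 8: rhs = 4, matching y values: 2, 15 (2 points).
  x = 9: rhs = 15, matching y values: 7, 10 (2 points).
  x = 10: rhs = 12, matching y values: none (0 points).
  x = 11: rhs = 1, matching y values: 1, 16 (2 points).
  x = 12: rhs = 5, matching y values: none (0 points).
  x = 13: rhs = 13, matching y values: 8, 9 (2 points).
  x = 14: rhs = 14, matching y values: none (0 points).
  x = 15: rhs = 14, matching y values: none (0 points).
  x = 16: rhs = 2, matching y values: 6, 11 (2 points).
Total affine count: 15.
Full point count |E(F_17)| = 15 + 1 = 16.
Hasse bound: |16 − (17+1)| = |-2| = 2 ≤ 2√17 ≈ 8.2462 ✓.


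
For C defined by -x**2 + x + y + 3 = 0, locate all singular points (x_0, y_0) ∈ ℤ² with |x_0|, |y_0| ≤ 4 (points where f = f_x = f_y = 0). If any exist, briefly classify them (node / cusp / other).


No singular points in the scanned grid; C is smooth there.

Compute partial derivatives:
  f_x = 1 - 2*x.
  f_y = 1.
f_y = 1 is a nonzero constant, so f_y never vanishes: no point (x, y) can satisfy f = f_x = f_y = 0. In particular no (x, y) ∈ {−4, ..., 4}² is singular; the curve is smooth.


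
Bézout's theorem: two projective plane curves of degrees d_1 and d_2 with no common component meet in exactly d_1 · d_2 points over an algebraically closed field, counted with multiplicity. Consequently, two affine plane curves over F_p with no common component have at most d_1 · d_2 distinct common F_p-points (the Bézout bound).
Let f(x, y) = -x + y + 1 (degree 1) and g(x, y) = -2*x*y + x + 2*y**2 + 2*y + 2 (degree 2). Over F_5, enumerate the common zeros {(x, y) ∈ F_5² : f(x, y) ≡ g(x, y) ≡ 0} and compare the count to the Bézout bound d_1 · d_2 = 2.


Common zeros: {(3, 2)}; count = 1; Bézout bound = 2.

deg(f) = 1, deg(g) = 2, so Bézout bound = 2.
Scan x ∈ F_5. For each x, list the y ∈ F_5 with f(x, y) ≡ 0 and those with g(x, y) ≡ 0 (mod 5); the common zeros in that column are the intersection.
  x = 0: f ≡ 0 at y ∈ {4}; g ≡ 0 at y ∈ ∅; common: ∅.
  x = 1: f ≡ 0 at y ∈ {0}; g ≡ 0 at y ∈ {1, 4}; common: ∅.
  x = 2: f ≡ 0 at y ∈ {1}; g ≡ 0 at y ∈ ∅; common: ∅.
  x = 3: f ≡ 0 at y ∈ {2}; g ≡ 0 at y ∈ {0, 2}; common: {2}.
  x = 4: f ≡ 0 at y ∈ {3}; g ≡ 0 at y ∈ ∅; common: ∅.
Collecting: common zeros = {(3, 2)}, so the count is 1.
Comparison with the Bézout bound: 1 ≤ 2 = deg(f)·deg(g), as expected for curves with no common component (the affine F_5-count falls short of the bound because intersections may lie at infinity, over extension fields, or carry multiplicity).


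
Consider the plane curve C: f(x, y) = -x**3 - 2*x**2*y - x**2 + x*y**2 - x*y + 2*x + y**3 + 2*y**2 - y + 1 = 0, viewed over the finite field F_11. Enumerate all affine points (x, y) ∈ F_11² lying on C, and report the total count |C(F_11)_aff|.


Affine F_11-points: {(2, 4), (3, 8), (5, 1), (5, 4), (5, 10), (6, 4), (6, 6), (7, 1), (7, 6), (8, 5), (8, 9)}; count = 11.

For each of the 121 pairs (x, y) ∈ F_11², evaluate f(x, y) mod 11. Record the zeros.
  x = 0: [0↦1, 1↦3, 2↦4, 3↦10, 4↦5, 5↦6, 6↦8, 7↦6, 8↦6, 9↦3, 10↦3]  zeros at y ∈ ∅
  x = 1: [0↦1, 1↦1, 2↦2, 3↦10, 4↦9, 5↦5, 6↦4, 7↦1, 8↦2, 9↦2, 10↦7]  zeros at y ∈ ∅
  x = 2: [0↦4, 1↦9, 2↦6, 3↦1, 4↦0, 5↦9, 6↦1, 7↦4, 8↦2, 9↦1, 10↦7]  zeros at y ∈ {4}
  x = 3: [0↦4, 1↦10, 2↦10, 3↦10, 4↦5, 5↦1, 6↦4, 7↦9, 8↦0, 9↦5, 10↦8]  zeros at y ∈ {8}
  x = 4: [0↦6, 1↦9, 2↦8, 3↦9, 4↦7, 5↦8, 6↦7, 7↦10, 8↦1, 9↦8, 10↦4]  zeros at y ∈ ∅
  x = 5: [0↦4, 1↦0, 2↦5, 3↦3, 4↦0, 5↦2, 6↦4, 7↦1, 8↦10, 9↦4, 10↦0]  zeros at y ∈ {1, 4, 10}
  x = 6: [0↦3, 1↦10, 2↦6, 3↦8, 4↦0, 5↦10, 6↦0, 7↦9, 8↦10, 9↦9, 10↦1]  zeros at y ∈ {4, 6}
  x = 7: [0↦8, 1↦0, 2↦5, 3↦7, 4↦1, 5↦4, 6↦0, 7↦6, 8↦6, 9↦6, 10↦1]  zeros at y ∈ {1, 6}
  x = 8: [0↦2, 1↦8, 2↦7, 3↦5, 4↦8, 5↦0, 6↦9, 7↦8, 8↦3, 9↦0, 10↦5]  zeros at y ∈ {5, 9}
  x = 9: [0↦1, 1↦6, 2↦6, 3↦7, 4↦4, 5↦3, 6↦10, 7↦9, 8↦6, 9↦7, 10↦7]  zeros at y ∈ ∅
  x = 10: [0↦10, 1↦10, 2↦7, 3↦7, 4↦5, 5↦7, 6↦8, 7↦3, 8↦9, 9↦10, 10↦1]  zeros at y ∈ ∅
Collecting zeros: affine points = {(2, 4), (3, 8), (5, 1), (5, 4), (5, 10), (6, 4), (6, 6), (7, 1), (7, 6), (8, 5), (8, 9)}.
Total count |C(F_11)_aff| = 11.


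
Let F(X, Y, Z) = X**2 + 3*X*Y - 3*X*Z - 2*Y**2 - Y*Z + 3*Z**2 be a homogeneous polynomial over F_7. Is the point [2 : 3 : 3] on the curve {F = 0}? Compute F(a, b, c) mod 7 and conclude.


F(2,3,3) ≡ 4 (mod 7); P is NOT on the curve.

Evaluate F(2, 3, 3) term-by-term (mod 7).
  X**2 ↦ 1·4·1·1 = 4
  3*X*Y ↦ 3·2·3·1 = 18
  -3*X*Z ↦ -3·2·1·3 = -18
  -2*Y**2 ↦ -2·1·9·1 = -18
  -Y*Z ↦ -1·1·3·3 = -9
  3*Z**2 ↦ 3·1·1·9 = 27
Sum: F(2, 3, 3) = (4) + (18) + (-18) + (-18) + (-9) + (27) = 4.
Reducing mod 7: 4 ≡ 4 (mod 7).
Since F(a, b, c) ≡ 4 ≠ 0 (mod 7), P does NOT lie on the curve.


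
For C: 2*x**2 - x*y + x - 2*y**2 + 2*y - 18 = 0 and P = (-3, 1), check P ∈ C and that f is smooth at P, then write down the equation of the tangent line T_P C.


Tangent line at P: -12*x + y - 37 = 0.

Step 1: f(-3, 1) = 0, so P lies on C.
Step 2: partial derivatives
  f_x(x, y) = 4*x - y + 1, f_y(x, y) = -x - 4*y + 2.
  f_x(P) = -12, f_y(P) = 1 (gradient nonzero, so P is smooth).
Step 3: tangent line at P: -12·(x − -3) + 1·(y − 1) = 0.
Expanding: -12*x + y - 37 = 0.


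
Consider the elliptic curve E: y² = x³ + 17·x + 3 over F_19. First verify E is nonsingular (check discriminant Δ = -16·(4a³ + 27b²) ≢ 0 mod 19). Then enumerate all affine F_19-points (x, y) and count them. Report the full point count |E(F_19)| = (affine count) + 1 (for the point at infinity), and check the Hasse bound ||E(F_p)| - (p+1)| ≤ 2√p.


Affine points = {(2, 8), (2, 11), (3, 9), (3, 10), (5, 2), (5, 17), (6, 6), (6, 13), (7, 3), (7, 16), (8, 9), (8, 10), (9, 7), (9, 12), (11, 1), (11, 18), (12, 4), (12, 15), (15, 2), (15, 17), (16, 1), (16, 18), (18, 2), (18, 17)}; affine count = 24; |E(F_19)| = 25.

Discriminant check: Δ ∝ 4a³ + 27b² = 4·17³ + 27·3² = 4·4913 + 27·9 ≡ 2 (mod 19). Nonzero ⇒ E is nonsingular.
For each x ∈ F_19, compute rhs = x³ + 17·x + 3 mod 19, then count y ∈ F_19 with y² ≡ rhs.
  x = 0: rhs = 3, matching y values: none (0 points).
  x = 1: rhs = 2, matching y values: none (0 points).
  x = 2: rhs = 7, matching y values: 8, 11 (2 points).
  x = 3: rhs = 5, matching y values: 9, 10 (2 points).
  x = 4: rhs = 2, matching y values: none (0 points).
  x = 5: rhs = 4, matching y values: 2, 17 (2 points).
  x = 6: rhs = 17, matching y values: 6, 13 (2 points).
  x = 7: rhs = 9, matching y values: 3, 16 (2 points).
  x = 8: rhs = 5, matching y values: 9, 10 (2 points).
  x = 9: rhs = 11, matching y values: 7, 12 (2 points).
  x = 10: rhs = 14, matching y values: none (0 points).
  x = 11: rhs = 1, matching y values: 1, 18 (2 points).
  x = 12: rhs = 16, matching y values: 4, 15 (2 points).
  x = 13: rhs = 8, matching y values: none (0 points).
  x = 14: rhs = 2, matching y values: none (0 points).
  x = 15: rhs = 4, matching y values: 2, 17 (2 points).
  x = 16: rhs = 1, matching y values: 1, 18 (2 points).
  x = 17: rhs = 18, matching y values: none (0 points).
  x = 18: rhs = 4, matching y values: 2, 17 (2 points).
Total affine count: 24.
Full point count |E(F_19)| = 24 + 1 = 25.
Hasse bound: |25 − (19+1)| = |5| = 5 ≤ 2√19 ≈ 8.7178 ✓.


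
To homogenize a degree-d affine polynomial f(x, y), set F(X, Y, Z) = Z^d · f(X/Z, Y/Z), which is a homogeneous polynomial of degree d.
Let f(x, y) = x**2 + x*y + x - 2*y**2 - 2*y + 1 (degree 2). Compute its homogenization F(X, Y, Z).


F(X, Y, Z) = X**2 + X*Y + X*Z - 2*Y**2 - 2*Y*Z + Z**2

deg(f) = 2.
Substitute x = X/Z, y = Y/Z into f, then multiply by Z^2.
  monomial 1·x^2·y^0 ↦ 1·X^2·Y^0·Z^0.
  monomial 1·x^1·y^1 ↦ 1·X^1·Y^1·Z^0.
  monomial 1·x^1·y^0 ↦ 1·X^1·Y^0·Z^1.
  monomial -2·x^0·y^2 ↦ -2·X^0·Y^2·Z^0.
  monomial -2·x^0·y^1 ↦ -2·X^0·Y^1·Z^1.
  monomial 1·x^0·y^0 ↦ 1·X^0·Y^0·Z^2.
Collecting: F(X, Y, Z) = X**2 + X*Y + X*Z - 2*Y**2 - 2*Y*Z + Z**2.


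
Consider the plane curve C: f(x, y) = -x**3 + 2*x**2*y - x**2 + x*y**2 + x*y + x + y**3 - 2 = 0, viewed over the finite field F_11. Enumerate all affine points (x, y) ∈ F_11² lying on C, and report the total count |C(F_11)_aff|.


Affine F_11-points: {(0, 7), (5, 10), (6, 7), (7, 4), (7, 7), (9, 0)}; count = 6.

For each of the 121 pairs (x, y) ∈ F_11², evaluate f(x, y) mod 11. Record the zeros.
  x = 0: [0↦9, 1↦10, 2↦6, 3↦3, 4↦7, 5↦2, 6↦5, 7↦0, 8↦4, 9↦1, 10↦8]  zeros at y ∈ {7}
  x = 1: [0↦8, 1↦2, 2↦4, 3↦9, 4↦1, 5↦8, 6↦3, 7↦3, 8↦3, 9↦9, 10↦5]  zeros at y ∈ ∅
  x = 2: [0↦10, 1↦1, 2↦2, 3↦8, 4↦3, 5↦4, 6↦6, 7↦4, 8↦4, 9↦1, 10↦1]  zeros at y ∈ ∅
  x = 3: [0↦9, 1↦1, 2↦5, 3↦5, 4↦7, 5↦6, 6↦8, 7↦8, 8↦1, 9↦4, 10↦1]  zeros at y ∈ ∅
  x = 4: [0↦10, 1↦7, 2↦7, 3↦5, 4↦7, 5↦8, 6↦3, 7↦9, 8↦10, 9↦1, 10↦10]  zeros at y ∈ ∅
  x = 5: [0↦7, 1↦2, 2↦2, 3↦2, 4↦8, 5↦4, 6↦7, 7↦1, 8↦3, 9↦8, 10↦0]  zeros at y ∈ {10}
  x = 6: [0↦5, 1↦2, 2↦6, 3↦1, 4↦4, 5↦10, 6↦3, 7↦0, 8↦7, 9↦8, 10↦9]  zeros at y ∈ {7}
  x = 7: [0↦9, 1↦1, 2↦2, 3↦7, 4↦0, 5↦9, 6↦7, 7↦0, 8↦5, 9↦6, 10↦9]  zeros at y ∈ {4, 7}
  x = 8: [0↦2, 1↦4, 2↦6, 3↦3, 4↦1, 5↦6, 6↦2, 7↦6, 8↦2, 9↦7, 10↦5]  zeros at y ∈ ∅
  x = 9: [0↦0, 1↦5, 2↦1, 3↦5, 4↦1, 5↦6, 6↦4, 7↦1, 8↦3, 9↦5, 10↦2]  zeros at y ∈ {0}
  x = 10: [0↦8, 1↦9, 2↦3, 3↦7, 4↦5, 5↦3, 6↦7, 7↦1, 8↦2, 9↦5, 10↦5]  zeros at y ∈ ∅
Collecting zeros: affine points = {(0, 7), (5, 10), (6, 7), (7, 4), (7, 7), (9, 0)}.
Total count |C(F_11)_aff| = 6.


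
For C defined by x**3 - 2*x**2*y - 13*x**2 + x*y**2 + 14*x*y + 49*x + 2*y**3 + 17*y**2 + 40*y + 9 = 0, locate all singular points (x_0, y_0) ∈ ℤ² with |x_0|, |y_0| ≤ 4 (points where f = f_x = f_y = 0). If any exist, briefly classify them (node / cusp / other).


Singular points: {(2, -3)}; classification: node.

Compute partial derivatives:
  f_x = 3*x**2 - 4*x*y - 26*x + y**2 + 14*y + 49.
  f_y = -2*x**2 + 2*x*y + 14*x + 6*y**2 + 34*y + 40.
Scan x_0 ∈ {−4, ..., 4}. For each x_0, f_y(x_0, y) is a polynomial in y; find its integer roots y ∈ {−4, ..., 4}, then test f_x and f at those candidates.
  x = -4: f_y(-4, y) = 6*y**2 + 26*y - 48; no integer root y with |y| ≤ 4.
  x = -3: f_y(-3, y) = 6*y**2 + 28*y - 20; no integer root y with |y| ≤ 4.
  x = -2: f_y(-2, y) = 6*y**2 + 30*y + 4; no integer root y with |y| ≤ 4.
  x = -1: f_y(-1, y) = 6*y**2 + 32*y + 24; no integer root y with |y| ≤ 4.
  x = 0: f_y(0, y) = 6*y**2 + 34*y + 40; vanishes at y ∈ {-4}. (0, -4): f_x = 9 ≠ 0.
  x = 1: f_y(1, y) = 6*y**2 + 36*y + 52; no integer root y with |y| ≤ 4.
  x = 2: f_y(2, y) = 6*y**2 + 38*y + 60; vanishes at y ∈ {-3}. (2, -3): f_x = 0, f = 0 — SINGULAR.
  x = 3: f_y(3, y) = 6*y**2 + 40*y + 64; vanishes at y ∈ {-4}. (3, -4): f_x = 6 ≠ 0.
  x = 4: f_y(4, y) = 6*y**2 + 42*y + 64; no integer root y with |y| ≤ 4.
Only singular point on the grid: (2, -3).
Classify: substitute x = 2 + u, y = -3 + v and expand: f = u**3 - 2*u**2*v - u**2 + u*v**2 + 2*v**3 + v**2.
No constant or linear terms (consistent with a singular point). Quadratic part: -u**2 + v**2. Cubic part: u**3 - 2*u**2*v + u*v**2 + 2*v**3.
The quadratic part v**2 - u**2 = (v − u)(v + u) splits into two distinct linear factors, so there are two distinct tangent lines y − -3 = ±(x − 2) — this is a node (ordinary double point).
Classification: node.


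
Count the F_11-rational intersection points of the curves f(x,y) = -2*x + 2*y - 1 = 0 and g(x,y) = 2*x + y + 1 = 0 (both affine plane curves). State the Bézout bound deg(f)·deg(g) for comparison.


Common zeros: {(5, 0)}; count = 1; Bézout bound = 1.

deg(f) = 1, deg(g) = 1, so Bézout bound = 1.
Scan x ∈ F_11. For each x, list the y ∈ F_11 with f(x, y) ≡ 0 and those with g(x, y) ≡ 0 (mod 11); the common zeros in that column are the intersection.
  x = 0: f ≡ 0 at y ∈ {6}; g ≡ 0 at y ∈ {10}; common: ∅.
  x = 1: f ≡ 0 at y ∈ {7}; g ≡ 0 at y ∈ {8}; common: ∅.
  x = 2: f ≡ 0 at y ∈ {8}; g ≡ 0 at y ∈ {6}; common: ∅.
  x = 3: f ≡ 0 at y ∈ {9}; g ≡ 0 at y ∈ {4}; common: ∅.
  x = 4: f ≡ 0 at y ∈ {10}; g ≡ 0 at y ∈ {2}; common: ∅.
  x = 5: f ≡ 0 at y ∈ {0}; g ≡ 0 at y ∈ {0}; common: {0}.
  x = 6: f ≡ 0 at y ∈ {1}; g ≡ 0 at y ∈ {9}; common: ∅.
  x = 7: f ≡ 0 at y ∈ {2}; g ≡ 0 at y ∈ {7}; common: ∅.
  x = 8: f ≡ 0 at y ∈ {3}; g ≡ 0 at y ∈ {5}; common: ∅.
  x = 9: f ≡ 0 at y ∈ {4}; g ≡ 0 at y ∈ {3}; common: ∅.
  x = 10: f ≡ 0 at y ∈ {5}; g ≡ 0 at y ∈ {1}; common: ∅.
Collecting: common zeros = {(5, 0)}, so the count is 1.
Comparison with the Bézout bound: 1 ≤ 1 = deg(f)·deg(g), as expected for curves with no common component (the bound is attained).


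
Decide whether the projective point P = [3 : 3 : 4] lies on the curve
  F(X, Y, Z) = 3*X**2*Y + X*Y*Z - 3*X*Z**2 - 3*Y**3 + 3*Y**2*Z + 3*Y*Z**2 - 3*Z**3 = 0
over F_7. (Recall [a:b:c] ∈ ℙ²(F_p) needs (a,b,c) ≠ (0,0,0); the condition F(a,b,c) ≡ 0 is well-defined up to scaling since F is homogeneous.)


F(3,3,4) ≡ 1 (mod 7); P is NOT on the curve.

Evaluate F(3, 3, 4) term-by-term (mod 7).
  3*X**2*Y ↦ 3·9·3·1 = 81
  X*Y*Z ↦ 1·3·3·4 = 36
  -3*X*Z**2 ↦ -3·3·1·16 = -144
  -3*Y**3 ↦ -3·1·27·1 = -81
  3*Y**2*Z ↦ 3·1·9·4 = 108
  3*Y*Z**2 ↦ 3·1·3·16 = 144
  -3*Z**3 ↦ -3·1·1·64 = -192
Sum: F(3, 3, 4) = (81) + (36) + (-144) + (-81) + (108) + (144) + (-192) = -48.
Reducing mod 7: -48 ≡ 1 (mod 7).
Since F(a, b, c) ≡ 1 ≠ 0 (mod 7), P does NOT lie on the curve.


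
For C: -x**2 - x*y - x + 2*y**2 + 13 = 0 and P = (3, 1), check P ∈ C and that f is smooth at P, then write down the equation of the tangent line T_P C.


Tangent line at P: -8*x + y + 23 = 0.

Step 1: f(3, 1) = 0, so P lies on C.
Step 2: partial derivatives
  f_x(x, y) = -2*x - y - 1, f_y(x, y) = -x + 4*y.
  f_x(P) = -8, f_y(P) = 1 (gradient nonzero, so P is smooth).
Step 3: tangent line at P: -8·(x − 3) + 1·(y − 1) = 0.
Expanding: -8*x + y + 23 = 0.


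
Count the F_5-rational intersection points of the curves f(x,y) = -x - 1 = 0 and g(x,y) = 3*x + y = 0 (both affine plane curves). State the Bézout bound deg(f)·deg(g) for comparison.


Common zeros: {(4, 3)}; count = 1; Bézout bound = 1.

deg(f) = 1, deg(g) = 1, so Bézout bound = 1.
Scan x ∈ F_5. For each x, list the y ∈ F_5 with f(x, y) ≡ 0 and those with g(x, y) ≡ 0 (mod 5); the common zeros in that column are the intersection.
  x = 0: f ≡ 0 at y ∈ ∅; g ≡ 0 at y ∈ {0}; common: ∅.
  x = 1: f ≡ 0 at y ∈ ∅; g ≡ 0 at y ∈ {2}; common: ∅.
  x = 2: f ≡ 0 at y ∈ ∅; g ≡ 0 at y ∈ {4}; common: ∅.
  x = 3: f ≡ 0 at y ∈ ∅; g ≡ 0 at y ∈ {1}; common: ∅.
  x = 4: f ≡ 0 at y ∈ {0, 1, 2, 3, 4}; g ≡ 0 at y ∈ {3}; common: {3}.
Collecting: common zeros = {(4, 3)}, so the count is 1.
Comparison with the Bézout bound: 1 ≤ 1 = deg(f)·deg(g), as expected for curves with no common component (the bound is attained).


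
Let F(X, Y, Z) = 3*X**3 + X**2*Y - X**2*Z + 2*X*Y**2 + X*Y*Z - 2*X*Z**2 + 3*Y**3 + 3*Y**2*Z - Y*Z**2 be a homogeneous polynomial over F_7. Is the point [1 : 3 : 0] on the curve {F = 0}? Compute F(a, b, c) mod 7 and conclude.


F(1,3,0) ≡ 0 (mod 7); P is on the curve.

Evaluate F(1, 3, 0) term-by-term (mod 7).
  3*X**3 ↦ 3·1·1·1 = 3
  X**2*Y ↦ 1·1·3·1 = 3
  -X**2*Z ↦ -1·1·1·0 = 0
  2*X*Y**2 ↦ 2·1·9·1 = 18
  X*Y*Z ↦ 1·1·3·0 = 0
  -2*X*Z**2 ↦ -2·1·1·0 = 0
  3*Y**3 ↦ 3·1·27·1 = 81
  3*Y**2*Z ↦ 3·1·9·0 = 0
  -Y*Z**2 ↦ -1·1·3·0 = 0
Sum: F(1, 3, 0) = (3) + (3) + (0) + (18) + (0) + (0) + (81) + (0) + (0) = 105.
Reducing mod 7: 105 ≡ 0 (mod 7).
Since F(a, b, c) ≡ 0 (mod 7), P lies on the curve.


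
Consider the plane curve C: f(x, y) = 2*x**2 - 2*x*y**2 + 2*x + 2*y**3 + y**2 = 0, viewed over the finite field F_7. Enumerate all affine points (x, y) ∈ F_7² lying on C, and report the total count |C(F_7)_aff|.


Affine F_7-points: {(0, 0), (0, 3), (1, 3), (2, 6), (3, 1), (4, 1), (4, 2), (4, 4), (5, 6), (6, 0), (6, 2)}; count = 11.

For each of the 49 pairs (x, y) ∈ F_7², evaluate f(x, y) mod 7. Record the zeros.
  x = 0: [0↦0, 1↦3, 2↦6, 3↦0, 4↦4, 5↦2, 6↦6]  zeros at y ∈ {0, 3}
  x = 1: [0↦4, 1↦5, 2↦2, 3↦0, 4↦4, 5↦5, 6↦1]  zeros at y ∈ {3}
  x = 2: [0↦5, 1↦4, 2↦2, 3↦4, 4↦1, 5↦5, 6↦0]  zeros at y ∈ {6}
  x = 3: [0↦3, 1↦0, 2↦6, 3↦5, 4↦2, 5↦2, 6↦3]  zeros at y ∈ {1}
  x = 4: [0↦5, 1↦0, 2↦0, 3↦3, 4↦0, 5↦3, 6↦3]  zeros at y ∈ {1, 2, 4}
  x = 5: [0↦4, 1↦4, 2↦5, 3↦5, 4↦2, 5↦1, 6↦0]  zeros at y ∈ {6}
  x = 6: [0↦0, 1↦5, 2↦0, 3↦4, 4↦1, 5↦3, 6↦1]  zeros at y ∈ {0, 2}
Collecting zeros: affine points = {(0, 0), (0, 3), (1, 3), (2, 6), (3, 1), (4, 1), (4, 2), (4, 4), (5, 6), (6, 0), (6, 2)}.
Total count |C(F_7)_aff| = 11.


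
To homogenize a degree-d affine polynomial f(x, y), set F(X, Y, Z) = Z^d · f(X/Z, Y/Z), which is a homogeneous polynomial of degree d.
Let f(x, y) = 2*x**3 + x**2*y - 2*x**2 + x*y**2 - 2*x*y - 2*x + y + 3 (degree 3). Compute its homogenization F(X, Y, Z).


F(X, Y, Z) = 2*X**3 + X**2*Y - 2*X**2*Z + X*Y**2 - 2*X*Y*Z - 2*X*Z**2 + Y*Z**2 + 3*Z**3

deg(f) = 3.
Substitute x = X/Z, y = Y/Z into f, then multiply by Z^3.
  monomial 2·x^3·y^0 ↦ 2·X^3·Y^0·Z^0.
  monomial 1·x^2·y^1 ↦ 1·X^2·Y^1·Z^0.
  monomial -2·x^2·y^0 ↦ -2·X^2·Y^0·Z^1.
  monomial 1·x^1·y^2 ↦ 1·X^1·Y^2·Z^0.
  monomial -2·x^1·y^1 ↦ -2·X^1·Y^1·Z^1.
  monomial -2·x^1·y^0 ↦ -2·X^1·Y^0·Z^2.
  monomial 1·x^0·y^1 ↦ 1·X^0·Y^1·Z^2.
  monomial 3·x^0·y^0 ↦ 3·X^0·Y^0·Z^3.
Collecting: F(X, Y, Z) = 2*X**3 + X**2*Y - 2*X**2*Z + X*Y**2 - 2*X*Y*Z - 2*X*Z**2 + Y*Z**2 + 3*Z**3.


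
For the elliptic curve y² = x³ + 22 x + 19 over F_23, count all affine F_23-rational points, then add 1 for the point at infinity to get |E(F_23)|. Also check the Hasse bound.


Affine points = {(2, 5), (2, 18), (5, 1), (5, 22), (9, 7), (9, 16), (13, 8), (13, 15), (14, 9), (14, 14), (17, 4), (17, 19), (20, 8), (20, 15), (21, 6), (21, 17)}; affine count = 16; |E(F_23)| = 17.

Discriminant check: Δ ∝ 4a³ + 27b² = 4·22³ + 27·19² = 4·10648 + 27·361 ≡ 14 (mod 23). Nonzero ⇒ E is nonsingular.
For each x ∈ F_23, compute rhs = x³ + 22·x + 19 mod 23, then count y ∈ F_23 with y² ≡ rhs.
  x = 0: rhs = 19, matching y values: none (0 points).
  x = 1: rhs = 19, matching y values: none (0 points).
  x = 2: rhs = 2, matching y values: 5, 18 (2 points).
  x = 3: rhs = 20, matching y values: none (0 points).
  x = 4: rhs = 10, matching y values: none (0 points).
  x = 5: rhs = 1, matching y values: 1, 22 (2 points).
  x = 6: rhs = 22, matching y values: none (0 points).
  x = 7: rhs = 10, matching y values: none (0 points).
  x = 8: rhs = 17, matching y values: none (0 points).
  x = 9: rhs = 3, matching y values: 7, 16 (2 points).
  x = 10: rhs = 20, matching y values: none (0 points).
  x = 11: rhs = 5, matching y values: none (0 points).
  x = 12: rhs = 10, matching y values: none (0 points).
  x = 13: rhs = 18, matching y values: 8, 15 (2 points).
  x = 14: rhs = 12, matching y values: 9, 14 (2 points).
  x = 15: rhs = 21, matching y values: none (0 points).
  x = 16: rhs = 5, matching y values: none (0 points).
  x = 17: rhs = 16, matching y values: 4, 19 (2 points).
  x = 18: rhs = 14, matching y values: none (0 points).
  x = 19: rhs = 5, matching y values: none (0 points).
  x = 20: rhs = 18, matching y values: 8, 15 (2 points).
  x = 21: rhs = 13, matching y values: 6, 17 (2 points).
  x = 22: rhs = 19, matching y values: none (0 points).
Total affine count: 16.
Full point count |E(F_23)| = 16 + 1 = 17.
Hasse bound: |17 − (23+1)| = |-7| = 7 ≤ 2√23 ≈ 9.5917 ✓.


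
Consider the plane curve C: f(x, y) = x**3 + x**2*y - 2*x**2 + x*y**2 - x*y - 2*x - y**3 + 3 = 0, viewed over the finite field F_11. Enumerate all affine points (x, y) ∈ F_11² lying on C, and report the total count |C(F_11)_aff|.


Affine F_11-points: {(0, 9), (1, 0), (1, 1), (2, 5), (2, 9), (2, 10), (3, 2), (3, 6), (5, 7), (7, 3), (7, 7), (7, 8), (8, 5), (9, 5), (10, 10)}; count = 15.

For each of the 121 pairs (x, y) ∈ F_11², evaluate f(x, y) mod 11. Record the zeros.
  x = 0: [0↦3, 1↦2, 2↦6, 3↦9, 4↦5, 5↦10, 6↦7, 7↦1, 8↦8, 9↦0, 10↦4]  zeros at y ∈ {9}
  x = 1: [0↦0, 1↦0, 2↦7, 3↦4, 4↦7, 5↦10, 6↦7, 7↦3, 8↦3, 9↦1, 10↦2]  zeros at y ∈ {0, 1}
  x = 2: [0↦10, 1↦2, 2↦3, 3↦7, 4↦8, 5↦0, 6↦10, 7↦10, 8↦5, 9↦0, 10↦0]  zeros at y ∈ {5, 9, 10}
  x = 3: [0↦6, 1↦3, 2↦0, 3↦2, 4↦3, 5↦8, 6↦0, 7↦6, 8↦9, 9↦3, 10↦4]  zeros at y ∈ {2, 6}
  x = 4: [0↦5, 1↦9, 2↦4, 3↦6, 4↦9, 5↦7, 6↦5, 7↦8, 8↦10, 9↦5, 10↦9]  zeros at y ∈ ∅
  x = 5: [0↦2, 1↦4, 2↦10, 3↦3, 4↦10, 5↦3, 6↦9, 7↦0, 8↦3, 9↦1, 10↦10]  zeros at y ∈ {7}
  x = 6: [0↦3, 1↦5, 2↦2, 3↦10, 4↦1, 5↦2, 6↦7, 7↦10, 8↦5, 9↦8, 10↦2]  zeros at y ∈ ∅
  x = 7: [0↦3, 1↦7, 2↦8, 3↦0, 4↦10, 5↦10, 6↦5, 7↦0, 8↦0, 9↦10, 10↦2]  zeros at y ∈ {3, 7, 8}
  x = 8: [0↦8, 1↦5, 2↦1, 3↦1, 4↦10, 5↦0, 6↦9, 7↦9, 8↦5, 9↦2, 10↦5]  zeros at y ∈ {5}
  x = 9: [0↦2, 1↦5, 2↦9, 3↦8, 4↦7, 5↦0, 6↦3, 7↦10, 8↦4, 9↦1, 10↦6]  zeros at y ∈ {5}
  x = 10: [0↦2, 1↦2, 2↦5, 3↦5, 4↦7, 5↦5, 6↦4, 7↦9, 8↦3, 9↦2, 10↦0]  zeros at y ∈ {10}
Collecting zeros: affine points = {(0, 9), (1, 0), (1, 1), (2, 5), (2, 9), (2, 10), (3, 2), (3, 6), (5, 7), (7, 3), (7, 7), (7, 8), (8, 5), (9, 5), (10, 10)}.
Total count |C(F_11)_aff| = 15.


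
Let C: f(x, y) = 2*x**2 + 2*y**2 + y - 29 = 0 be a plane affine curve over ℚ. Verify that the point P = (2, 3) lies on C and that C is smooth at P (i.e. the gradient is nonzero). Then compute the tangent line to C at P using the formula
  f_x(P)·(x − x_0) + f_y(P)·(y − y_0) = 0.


Tangent line at P: 8*x + 13*y - 55 = 0.

Step 1: f(2, 3) = 0, so P lies on C.
Step 2: partial derivatives
  f_x(x, y) = 4*x, f_y(x, y) = 4*y + 1.
  f_x(P) = 8, f_y(P) = 13 (gradient nonzero, so P is smooth).
Step 3: tangent line at P: 8·(x − 2) + 13·(y − 3) = 0.
Expanding: 8*x + 13*y - 55 = 0.


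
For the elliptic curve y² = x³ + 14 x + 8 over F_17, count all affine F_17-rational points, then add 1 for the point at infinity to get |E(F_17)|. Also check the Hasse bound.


Affine points = {(0, 5), (0, 12), (3, 3), (3, 14), (4, 3), (4, 14), (5, 4), (5, 13), (6, 6), (6, 11), (9, 8), (9, 9), (10, 3), (10, 14), (12, 0)}; affine count = 15; |E(F_17)| = 16.

Discriminant check: Δ ∝ 4a³ + 27b² = 4·14³ + 27·8² = 4·2744 + 27·64 ≡ 5 (mod 17). Nonzero ⇒ E is nonsingular.
For each x ∈ F_17, compute rhs = x³ + 14·x + 8 mod 17, then count y ∈ F_17 with y² ≡ rhs.
  x = 0: rhs = 8, matching y values: 5, 12 (2 points).
  x = 1: rhs = 6, matching y values: none (0 points).
  x = 2: rhs = 10, matching y values: none (0 points).
  x = 3: rhs = 9, matching y values: 3, 14 (2 points).
  x = 4: rhs = 9, matching y values: 3, 14 (2 points).
  x = 5: rhs = 16, matching y values: 4, 13 (2 points).
  x = 6: rhs = 2, matching y values: 6, 11 (2 points).
  x = 7: rhs = 7, matching y values: none (0 points).
  x = 8: rhs = 3, matching y values: none (0 points).
  x = 9: rhs = 13, matching y values: 8, 9 (2 points).
  x = 10: rhs = 9, matching y values: 3, 14 (2 points).
  x = 11: rhs = 14, matching y values: none (0 points).
  x = 12: rhs = 0, matching y values: 0 (1 points).
  x = 13: rhs = 7, matching y values: none (0 points).
  x = 14: rhs = 7, matching y values: none (0 points).
  x = 15: rhs = 6, matching y values: none (0 points).
  x = 16: rhs = 10, matching y values: none (0 points).
Total affine count: 15.
Full point count |E(F_17)| = 15 + 1 = 16.
Hasse bound: |16 − (17+1)| = |-2| = 2 ≤ 2√17 ≈ 8.2462 ✓.


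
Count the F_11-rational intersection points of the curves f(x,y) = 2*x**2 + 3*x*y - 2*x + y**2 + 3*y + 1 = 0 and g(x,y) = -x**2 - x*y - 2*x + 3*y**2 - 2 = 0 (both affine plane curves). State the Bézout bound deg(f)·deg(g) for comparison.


Common zeros: ∅; count = 0; Bézout bound = 4.

deg(f) = 2, deg(g) = 2, so Bézout bound = 4.
Scan x ∈ F_11. For each x, list the y ∈ F_11 with f(x, y) ≡ 0 and those with g(x, y) ≡ 0 (mod 11); the common zeros in that column are the intersection.
  x = 0: f ≡ 0 at y ∈ {2, 6}; g ≡ 0 at y ∈ ∅; common: ∅.
  x = 1: f ≡ 0 at y ∈ ∅; g ≡ 0 at y ∈ ∅; common: ∅.
  x = 2: f ≡ 0 at y ∈ ∅; g ≡ 0 at y ∈ {3, 5}; common: ∅.
  x = 3: f ≡ 0 at y ∈ {4, 6}; g ≡ 0 at y ∈ {2, 10}; common: ∅.
  x = 4: f ≡ 0 at y ∈ {8, 10}; g ≡ 0 at y ∈ {2, 3}; common: ∅.
  x = 5: f ≡ 0 at y ∈ ∅; g ≡ 0 at y ∈ ∅; common: ∅.
  x = 6: f ≡ 0 at y ∈ ∅; g ≡ 0 at y ∈ {6, 7}; common: ∅.
  x = 7: f ≡ 0 at y ∈ {1, 8}; g ≡ 0 at y ∈ {7, 10}; common: ∅.
  x = 8: f ≡ 0 at y ∈ ∅; g ≡ 0 at y ∈ {4, 6}; common: ∅.
  x = 9: f ≡ 0 at y ∈ {1, 2}; g ≡ 0 at y ∈ ∅; common: ∅.
  x = 10: f ≡ 0 at y ∈ ∅; g ≡ 0 at y ∈ ∅; common: ∅.
Collecting: common zeros = ∅, so the count is 0.
Comparison with the Bézout bound: 0 ≤ 4 = deg(f)·deg(g), as expected for curves with no common component (the affine F_11-count falls short of the bound because intersections may lie at infinity, over extension fields, or carry multiplicity).


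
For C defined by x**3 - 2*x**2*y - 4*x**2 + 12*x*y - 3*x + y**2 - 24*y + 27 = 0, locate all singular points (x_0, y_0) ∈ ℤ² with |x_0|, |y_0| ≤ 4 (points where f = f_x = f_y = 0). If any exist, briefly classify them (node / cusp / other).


Singular points: {(3, 3)}; classification: node.

Compute partial derivatives:
  f_x = 3*x**2 - 4*x*y - 8*x + 12*y - 3.
  f_y = -2*x**2 + 12*x + 2*y - 24.
Scan x_0 ∈ {−4, ..., 4}. For each x_0, f_y(x_0, y) is a polynomial in y; find its integer roots y ∈ {−4, ..., 4}, then test f_x and f at those candidates.
  x = -4: f_y(-4, y) = 2*y - 104; no integer root y with |y| ≤ 4.
  x = -3: f_y(-3, y) = 2*y - 78; no integer root y with |y| ≤ 4.
  x = -2: f_y(-2, y) = 2*y - 56; no integer root y with |y| ≤ 4.
  x = -1: f_y(-1, y) = 2*y - 38; no integer root y with |y| ≤ 4.
  x = 0: f_y(0, y) = 2*y - 24; no integer root y with |y| ≤ 4.
  x = 1: f_y(1, y) = 2*y - 14; no integer root y with |y| ≤ 4.
  x = 2: f_y(2, y) = 2*y - 8; vanishes at y ∈ {4}. (2, 4): f_x = 9 ≠ 0.
  x = 3: f_y(3, y) = 2*y - 6; vanishes at y ∈ {3}. (3, 3): f_x = 0, f = 0 — SINGULAR.
  x = 4: f_y(4, y) = 2*y - 8; vanishes at y ∈ {4}. (4, 4): f_x = -3 ≠ 0.
Only singular point on the grid: (3, 3).
Classify: substitute x = 3 + u, y = 3 + v and expand: f = u**3 - 2*u**2*v - u**2 + v**2.
No constant or linear terms (consistent with a singular point). Quadratic part: -u**2 + v**2. Cubic part: u**3 - 2*u**2*v.
The quadratic part v**2 - u**2 = (v − u)(v + u) splits into two distinct linear factors, so there are two distinct tangent lines y − 3 = ±(x − 3) — this is a node (ordinary double point).
Classification: node.


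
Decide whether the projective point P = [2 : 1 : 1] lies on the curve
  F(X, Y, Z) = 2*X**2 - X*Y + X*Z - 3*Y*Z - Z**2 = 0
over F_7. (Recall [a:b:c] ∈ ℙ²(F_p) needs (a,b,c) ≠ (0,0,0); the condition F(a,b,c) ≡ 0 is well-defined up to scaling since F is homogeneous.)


F(2,1,1) ≡ 4 (mod 7); P is NOT on the curve.

Evaluate F(2, 1, 1) term-by-term (mod 7).
  2*X**2 ↦ 2·4·1·1 = 8
  -X*Y ↦ -1·2·1·1 = -2
  X*Z ↦ 1·2·1·1 = 2
  -3*Y*Z ↦ -3·1·1·1 = -3
  -Z**2 ↦ -1·1·1·1 = -1
Sum: F(2, 1, 1) = (8) + (-2) + (2) + (-3) + (-1) = 4.
Reducing mod 7: 4 ≡ 4 (mod 7).
Since F(a, b, c) ≡ 4 ≠ 0 (mod 7), P does NOT lie on the curve.


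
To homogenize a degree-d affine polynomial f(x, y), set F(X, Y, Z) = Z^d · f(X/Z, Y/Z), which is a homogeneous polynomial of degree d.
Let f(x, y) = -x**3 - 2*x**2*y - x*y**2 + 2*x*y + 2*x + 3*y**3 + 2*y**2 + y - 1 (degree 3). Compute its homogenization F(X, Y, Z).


F(X, Y, Z) = -X**3 - 2*X**2*Y - X*Y**2 + 2*X*Y*Z + 2*X*Z**2 + 3*Y**3 + 2*Y**2*Z + Y*Z**2 - Z**3

deg(f) = 3.
Substitute x = X/Z, y = Y/Z into f, then multiply by Z^3.
  monomial -1·x^3·y^0 ↦ -1·X^3·Y^0·Z^0.
  monomial -2·x^2·y^1 ↦ -2·X^2·Y^1·Z^0.
  monomial -1·x^1·y^2 ↦ -1·X^1·Y^2·Z^0.
  monomial 2·x^1·y^1 ↦ 2·X^1·Y^1·Z^1.
  monomial 2·x^1·y^0 ↦ 2·X^1·Y^0·Z^2.
  monomial 3·x^0·y^3 ↦ 3·X^0·Y^3·Z^0.
  monomial 2·x^0·y^2 ↦ 2·X^0·Y^2·Z^1.
  monomial 1·x^0·y^1 ↦ 1·X^0·Y^1·Z^2.
  monomial -1·x^0·y^0 ↦ -1·X^0·Y^0·Z^3.
Collecting: F(X, Y, Z) = -X**3 - 2*X**2*Y - X*Y**2 + 2*X*Y*Z + 2*X*Z**2 + 3*Y**3 + 2*Y**2*Z + Y*Z**2 - Z**3.


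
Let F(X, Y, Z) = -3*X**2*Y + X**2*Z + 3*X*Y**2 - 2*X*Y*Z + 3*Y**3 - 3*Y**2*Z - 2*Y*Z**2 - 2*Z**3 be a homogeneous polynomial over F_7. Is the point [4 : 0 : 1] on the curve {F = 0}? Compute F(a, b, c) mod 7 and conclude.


F(4,0,1) ≡ 0 (mod 7); P is on the curve.

Evaluate F(4, 0, 1) term-by-term (mod 7).
  -3*X**2*Y ↦ -3·16·0·1 = 0
  X**2*Z ↦ 1·16·1·1 = 16
  3*X*Y**2 ↦ 3·4·0·1 = 0
  -2*X*Y*Z ↦ -2·4·0·1 = 0
  3*Y**3 ↦ 3·1·0·1 = 0
  -3*Y**2*Z ↦ -3·1·0·1 = 0
  -2*Y*Z**2 ↦ -2·1·0·1 = 0
  -2*Z**3 ↦ -2·1·1·1 = -2
Sum: F(4, 0, 1) = (0) + (16) + (0) + (0) + (0) + (0) + (0) + (-2) = 14.
Reducing mod 7: 14 ≡ 0 (mod 7).
Since F(a, b, c) ≡ 0 (mod 7), P lies on the curve.


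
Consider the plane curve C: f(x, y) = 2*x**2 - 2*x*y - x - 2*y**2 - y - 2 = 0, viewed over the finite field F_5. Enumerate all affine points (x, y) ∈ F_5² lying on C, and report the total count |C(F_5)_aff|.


Affine F_5-points: {(0, 1), (1, 2), (1, 4), (4, 1), (4, 2)}; count = 5.

For each of the 25 pairs (x, y) ∈ F_5², evaluate f(x, y) mod 5. Record the zeros.
  x = 0: [0↦3, 1↦0, 2↦3, 3↦2, 4↦2]  zeros at y ∈ {1}
  x = 1: [0↦4, 1↦4, 2↦0, 3↦2, 4↦0]  zeros at y ∈ {2, 4}
  x = 2: [0↦4, 1↦2, 2↦1, 3↦1, 4↦2]  zeros at y ∈ ∅
  x = 3: [0↦3, 1↦4, 2↦1, 3↦4, 4↦3]  zeros at y ∈ ∅
  x = 4: [0↦1, 1↦0, 2↦0, 3↦1, 4↦3]  zeros at y ∈ {1, 2}
Collecting zeros: affine points = {(0, 1), (1, 2), (1, 4), (4, 1), (4, 2)}.
Total count |C(F_5)_aff| = 5.


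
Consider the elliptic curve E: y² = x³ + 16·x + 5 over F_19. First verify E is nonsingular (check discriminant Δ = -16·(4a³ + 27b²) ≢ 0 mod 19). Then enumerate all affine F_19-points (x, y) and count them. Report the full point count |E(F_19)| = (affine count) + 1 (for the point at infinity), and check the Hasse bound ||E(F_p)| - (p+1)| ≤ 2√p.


Affine points = {(0, 9), (0, 10), (2, 8), (2, 11), (3, 2), (3, 17), (4, 0), (5, 1), (5, 18), (7, 2), (7, 17), (9, 2), (9, 17), (10, 5), (10, 14), (11, 7), (11, 12), (12, 5), (12, 14), (13, 4), (13, 15), (14, 3), (14, 16), (16, 5), (16, 14), (18, 8), (18, 11)}; affine count = 27; |E(F_19)| = 28.

Discriminant check: Δ ∝ 4a³ + 27b² = 4·16³ + 27·5² = 4·4096 + 27·25 ≡ 16 (mod 19). Nonzero ⇒ E is nonsingular.
For each x ∈ F_19, compute rhs = x³ + 16·x + 5 mod 19, then count y ∈ F_19 with y² ≡ rhs.
  x = 0: rhs = 5, matching y values: 9, 10 (2 points).
  x = 1: rhs = 3, matching y values: none (0 points).
  x = 2: rhs = 7, matching y values: 8, 11 (2 points).
  x = 3: rhs = 4, matching y values: 2, 17 (2 points).
  x = 4: rhs = 0, matching y values: 0 (1 points).
  x = 5: rhs = 1, matching y values: 1, 18 (2 points).
  x = 6: rhs = 13, matching y values: none (0 points).
  x = 7: rhs = 4, matching y values: 2, 17 (2 points).
  x = 8: rhs = 18, matching y values: none (0 points).
  x = 9: rhs = 4, matching y values: 2, 17 (2 points).
  x = 10: rhs = 6, matching y values: 5, 14 (2 points).
  x = 11: rhs = 11, matching y values: 7, 12 (2 points).
  x = 12: rhs = 6, matching y values: 5, 14 (2 points).
  x = 13: rhs = 16, matching y values: 4, 15 (2 points).
  x = 14: rhs = 9, matching y values: 3, 16 (2 points).
  x = 15: rhs = 10, matching y values: none (0 points).
  x = 16: rhs = 6, matching y values: 5, 14 (2 points).
  x = 17: rhs = 3, matching y values: none (0 points).
  x = 18: rhs = 7, matching y values: 8, 11 (2 points).
Total affine count: 27.
Full point count |E(F_19)| = 27 + 1 = 28.
Hasse bound: |28 − (19+1)| = |8| = 8 ≤ 2√19 ≈ 8.7178 ✓.
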